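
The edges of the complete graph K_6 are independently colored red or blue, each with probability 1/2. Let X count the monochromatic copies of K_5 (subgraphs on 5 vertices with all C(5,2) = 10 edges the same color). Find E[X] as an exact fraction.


Let X = Σ_S X_S over the C(6, 5) = 6 subsets S of size 5, where X_S = 1 if the K_5 on S is monochromatic.
For a fixed S, the K_5 on S has C(5, 2) = 10 edges. P[all 10 edges red] = (1/2)^10, and likewise for blue, so P[monochromatic] = 2·(1/2)^10 = 2^{1 − 10} = 1/512.
By linearity: E[X] = C(6, 5) · 2^{1 − 10} = 6 · 1/512 = 3/256.
Numerically: E[X] ≈ 0.012.

E[X] = C(6,5)·2^(1−C(5,2)) = 3/256 ≈ 0.012.


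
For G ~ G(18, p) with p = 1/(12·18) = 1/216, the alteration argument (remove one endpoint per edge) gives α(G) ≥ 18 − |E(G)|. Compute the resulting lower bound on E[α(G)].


E[|E(G)|] = C(18, 2)·p = 153 · (1/216) = 17/24.
E[α(G)] ≥ n − E[|E(G)|] = 18 − 17/24 = 415/24.
Numerically: ≈ 17.292.
(This is only a lower bound; the true E[α(G)] may be larger.)

E[α(G)] ≥ 415/24 ≈ 17.292.


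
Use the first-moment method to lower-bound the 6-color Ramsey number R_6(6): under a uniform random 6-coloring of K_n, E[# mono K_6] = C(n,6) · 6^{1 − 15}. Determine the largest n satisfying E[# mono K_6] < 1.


We need C(n, 6) · 6^{1 − 15} < 1, i.e. C(n, 6) < 6^{15 − 1} = 78364164096.
Check values of n near the boundary:
  n = 195: C(195, 6) = 70656049360; 70656049360 < 78364164096? YES
  n = 196: C(196, 6) = 72887293024; 72887293024 < 78364164096? YES
  n = 197: C(197, 6) = 75176946208; 75176946208 < 78364164096? YES
  n = 198: C(198, 6) = 77526225777; 77526225777 < 78364164096? YES
  n = 199: C(199, 6) = 79936367511; 79936367511 < 78364164096? NO
The largest n with C(n, 6) < 78364164096 is n = 198 (where E[X] = 25842075259/26121388032 ≈ 0.98931). Hence R_6(6) > 198, i.e. R_6(6) ≥ 199.

Largest n = 198; hence R_6(6) > 198.


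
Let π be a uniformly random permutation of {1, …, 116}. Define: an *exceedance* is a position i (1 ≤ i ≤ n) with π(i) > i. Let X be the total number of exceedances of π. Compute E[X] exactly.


Write X = Σ_{i=1}^{116} X_i, where X_i = 1_{π(i) > i}.
For each fixed i, π(i) is uniform over {1, …, 116} (marginal of a uniform permutation), so P[π(i) > i] = (n − i)/n. Summing: Σ_{i=1}^{116} (n − i)/n = (0 + 1 + … + 115)/116 = 116(116 − 1)/(2·116) = (116 − 1)/2.
Hence E[X] = Σ_{i=1}^{116} (116 − i)/116 = 115/2 ≈ 57.5000.

E[X] = 115/2 = 57.5000.


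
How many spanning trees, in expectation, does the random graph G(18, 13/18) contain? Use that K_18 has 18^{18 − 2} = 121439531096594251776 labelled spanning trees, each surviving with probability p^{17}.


K_18 has 18^{18 − 2} = 121439531096594251776 labelled spanning trees.
For each such spanning tree H, let X_H = 1 if all 17 edges of H are present in G. Then P[X_H = 1] = p^{17} = (13/18)^{17} = 8650415919381337933/2185911559738696531968.
By linearity: E[X] = Σ_H E[X_H] = 121439531096594251776 · p^{17} = 121439531096594251776 · 8650415919381337933/2185911559738696531968 = 8650415919381337933/18.
Numerically: E[X] ≈ 4.81e+17.

E[X] = 121439531096594251776 · (13/18)^{17} = 8650415919381337933/18 ≈ 4.81e+17.


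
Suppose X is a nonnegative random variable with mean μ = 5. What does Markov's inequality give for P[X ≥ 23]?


μ = E[X] = 5, a = 23.
Markov: P[X ≥ 23] ≤ μ/a = (5)/23 = 5/23.
Numerically: ≈ 0.217.
(Since a = 23 > μ = 5.000, the bound 5/23 is < 1 and informative.)

P[X ≥ 23] ≤ 5/23 ≈ 0.217.


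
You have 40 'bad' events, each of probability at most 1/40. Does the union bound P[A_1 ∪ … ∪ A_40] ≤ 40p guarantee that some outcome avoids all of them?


Union bound: P[∪_{i=1}^{40} A_i] ≤ Σ_i P[A_i] ≤ 40·p = 40·(1/40) = 1.
Numerically: 1 ≈ 1.000000.
Is 1 < 1? NO.
Since the bound 1 is ≥ 1, the union bound is uninformative here; it does NOT by itself certify existence.

40·p = 1 ≈ 1.000000; existence NOT certified by the union bound.


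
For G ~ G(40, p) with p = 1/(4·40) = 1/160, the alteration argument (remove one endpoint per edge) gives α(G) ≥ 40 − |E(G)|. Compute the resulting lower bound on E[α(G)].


E[|E(G)|] = C(40, 2)·p = 780 · (1/160) = 39/8.
E[α(G)] ≥ n − E[|E(G)|] = 40 − 39/8 = 281/8.
Numerically: ≈ 35.1250.
(This is only a lower bound; the true E[α(G)] may be larger.)

E[α(G)] ≥ 281/8 ≈ 35.1250.


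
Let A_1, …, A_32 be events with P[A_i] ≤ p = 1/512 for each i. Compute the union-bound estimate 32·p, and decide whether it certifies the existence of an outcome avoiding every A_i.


Union bound: P[∪_{i=1}^{32} A_i] ≤ Σ_i P[A_i] ≤ 32·p = 32·(1/512) = 1/16.
Numerically: 1/16 ≈ 0.062500.
Is 1/16 < 1? YES.
Since P[∪ A_i] ≤ 1/16 < 1, the complement has P[∩ A_i^c] ≥ 1 − 1/16 = 15/16 > 0, so some outcome avoids every A_i.

32·p = 1/16 ≈ 0.062500; existence CERTIFIED by the union bound.


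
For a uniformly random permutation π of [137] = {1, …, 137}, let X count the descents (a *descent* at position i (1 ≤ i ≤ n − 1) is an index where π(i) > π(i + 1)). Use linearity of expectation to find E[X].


Write X = Σ X_I over i = 1, …, 136, with X_I the indicator of one descent.
There are 136 indicators.
For each fixed i, the pair (π(i), π(i+1)) is a uniformly random ordered pair of distinct values from {1, …, 137}; by symmetry P[π(i) > π(i+1)] = 1/2.
By linearity: E[X] = 136 · (1/2) = (137 − 1) · (1/2) = 68 ≈ 68.00000.

E[X] = 68 = 68.00000.


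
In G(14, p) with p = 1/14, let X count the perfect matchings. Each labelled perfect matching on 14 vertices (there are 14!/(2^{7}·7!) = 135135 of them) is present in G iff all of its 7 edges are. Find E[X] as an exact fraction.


K_14 has 14!/(2^{7}·7!) = 135135 labelled perfect matchings.
For each such perfect matching H, let X_H = 1 if all 7 edges of H are present in G. Then P[X_H = 1] = p^{7} = (1/14)^{7} = 1/105413504.
By linearity of expectation: E[X] = Σ_H E[X_H] = 135135 · p^{7} = 135135 · 1/105413504 = 19305/15059072.
Numerically: E[X] ≈ 0.001282.

E[X] = 135135 · (1/14)^{7} = 19305/15059072 ≈ 0.001282.


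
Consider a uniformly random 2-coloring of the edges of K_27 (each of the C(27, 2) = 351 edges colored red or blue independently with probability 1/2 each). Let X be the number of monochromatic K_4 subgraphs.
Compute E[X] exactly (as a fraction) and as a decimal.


Let X = Σ_S X_S over the C(27, 4) = 17550 subsets S of size 4, where X_S = 1 if the K_4 on S is monochromatic.
For a fixed S, the K_4 on S has C(4, 2) = 6 edges. P[all 6 edges red] = (1/2)^6, and likewise for blue, so P[monochromatic] = 2·(1/2)^6 = 2^{1 − 6} = 1/32.
By linearity of expectation: E[X] = C(27, 4) · 2^{1 − 6} = 17550 · 1/32 = 8775/16.
Numerically: E[X] ≈ 548.437500.

E[X] = C(27,4)·2^(1−C(4,2)) = 8775/16 ≈ 548.437500.


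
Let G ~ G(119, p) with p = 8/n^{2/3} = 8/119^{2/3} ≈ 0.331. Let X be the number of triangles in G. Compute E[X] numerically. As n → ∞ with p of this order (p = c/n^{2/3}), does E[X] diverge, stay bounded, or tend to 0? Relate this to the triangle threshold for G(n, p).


Number of potential triangles: C(119, 3) = 273819.
Each occurs with probability p³ ≈ (0.331)³ ≈ 3.61556e-02.
By linearity: E[X] = C(119, 3)·p³ ≈ 273819 · 3.61556e-02 ≈ 9900.101.
Since α = 2/3 < 1, p = c/n^{2/3} ≫ 1/n is above the triangle threshold p ~ 1/n. Asymptotically E[X] ~ (c³/6)·n^{3(1−α)} = (8³/6)·n^{1} → ∞; triangles are abundant w.h.p.

E[X] ≈ 9900.101; in regime p = Θ(1/n^{2/3}) E[X] diverges (above the triangle threshold p ~ 1/n).


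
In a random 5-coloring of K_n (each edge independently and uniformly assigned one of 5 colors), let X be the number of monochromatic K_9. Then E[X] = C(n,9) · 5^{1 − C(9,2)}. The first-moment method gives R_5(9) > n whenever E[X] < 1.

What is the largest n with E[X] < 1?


We need C(n, 9) · 5^{1 − 36} < 1, i.e. C(n, 9) < 5^{36 − 1} = 2910383045673370361328125.
Check values of n near the boundary:
  n = 2169: C(2169, 9) = 2879753360044504243499683; 2879753360044504243499683 < 2910383045673370361328125? YES
  n = 2170: C(2170, 9) = 2891746779868845075610510; 2891746779868845075610510 < 2910383045673370361328125? YES
  n = 2171: C(2171, 9) = 2903784578674959601827205; 2903784578674959601827205 < 2910383045673370361328125? YES
  n = 2172: C(2172, 9) = 2915866900084148060642020; 2915866900084148060642020 < 2910383045673370361328125? NO
  n = 2173: C(2173, 9) = 2927993888115921319674265; 2927993888115921319674265 < 2910383045673370361328125? NO
The largest n with C(n, 9) < 2910383045673370361328125 is n = 2171 (where E[X] = 580756915734991920365441/582076609134674072265625 ≈ 0.9977328). Hence R_5(9) > 2171, i.e. R_5(9) ≥ 2172.

Largest n = 2171; hence R_5(9) > 2171.


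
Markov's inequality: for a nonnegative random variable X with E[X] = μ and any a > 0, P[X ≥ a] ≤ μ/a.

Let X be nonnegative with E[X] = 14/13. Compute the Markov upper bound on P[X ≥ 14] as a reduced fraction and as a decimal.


μ = E[X] = 14/13, a = 14.
Markov: P[X ≥ 14] ≤ μ/a = (14/13)/14 = 1/13.
Numerically: ≈ 0.077.
(Since a = 14 > μ = 1.077, the bound 1/13 is < 1 and informative.)

P[X ≥ 14] ≤ 1/13 ≈ 0.077.


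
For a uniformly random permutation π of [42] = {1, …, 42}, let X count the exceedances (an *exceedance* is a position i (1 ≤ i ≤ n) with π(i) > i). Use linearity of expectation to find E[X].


Write X = Σ_{i=1}^{42} X_i, where X_i = 1_{π(i) > i}.
For each fixed i, π(i) is uniform over {1, …, 42} (marginal of a uniform permutation), so P[π(i) > i] = (n − i)/n. Summing: Σ_{i=1}^{42} (n − i)/n = (0 + 1 + … + 41)/42 = 42(42 − 1)/(2·42) = (42 − 1)/2.
Hence E[X] = Σ_{i=1}^{42} (42 − i)/42 = 41/2 ≈ 20.50000.

E[X] = 41/2 = 20.50000.


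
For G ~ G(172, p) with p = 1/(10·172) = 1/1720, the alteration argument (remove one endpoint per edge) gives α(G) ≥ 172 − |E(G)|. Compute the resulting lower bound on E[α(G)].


E[|E(G)|] = C(172, 2)·p = 14706 · (1/1720) = 171/20.
E[α(G)] ≥ n − E[|E(G)|] = 172 − 171/20 = 3269/20.
Numerically: ≈ 163.45000.
(This is only a lower bound; the true E[α(G)] may be larger.)

E[α(G)] ≥ 3269/20 ≈ 163.45000.


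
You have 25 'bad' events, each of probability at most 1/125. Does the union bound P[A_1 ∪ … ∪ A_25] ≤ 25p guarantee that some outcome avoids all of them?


Union bound: P[∪_{i=1}^{25} A_i] ≤ Σ_i P[A_i] ≤ 25·p = 25·(1/125) = 1/5.
Numerically: 1/5 ≈ 0.200.
Is 1/5 < 1? YES.
Since P[∪ A_i] ≤ 1/5 < 1, the complement has P[∩ A_i^c] ≥ 1 − 1/5 = 4/5 > 0, so some outcome avoids every A_i.

25·p = 1/5 ≈ 0.200; existence CERTIFIED by the union bound.


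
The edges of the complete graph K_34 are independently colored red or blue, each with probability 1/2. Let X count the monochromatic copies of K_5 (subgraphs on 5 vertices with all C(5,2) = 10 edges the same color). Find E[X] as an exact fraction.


Let X = Σ_S X_S over the C(34, 5) = 278256 subsets S of size 5, where X_S = 1 if the K_5 on S is monochromatic.
For a fixed S, the K_5 on S has C(5, 2) = 10 edges. P[all 10 edges red] = (1/2)^10, and likewise for blue, so P[monochromatic] = 2·(1/2)^10 = 2^{1 − 10} = 1/512.
By linearity of expectation: E[X] = C(34, 5) · 2^{1 − 10} = 278256 · 1/512 = 17391/32.
Numerically: E[X] ≈ 543.468750.

E[X] = C(34,5)·2^(1−C(5,2)) = 17391/32 ≈ 543.468750.


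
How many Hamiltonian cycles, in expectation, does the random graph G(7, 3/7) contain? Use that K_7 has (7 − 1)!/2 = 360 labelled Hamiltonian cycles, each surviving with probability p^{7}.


K_7 has (7 − 1)!/2 = 360 labelled Hamiltonian cycles.
For each such Hamiltonian cycle H, let X_H = 1 if all 7 edges of H are present in G. Then P[X_H = 1] = p^{7} = (3/7)^{7} = 2187/823543.
By linearity of expectation: E[X] = Σ_H E[X_H] = 360 · p^{7} = 360 · 2187/823543 = 787320/823543.
Numerically: E[X] ≈ 0.95602.

E[X] = 360 · (3/7)^{7} = 787320/823543 ≈ 0.95602.


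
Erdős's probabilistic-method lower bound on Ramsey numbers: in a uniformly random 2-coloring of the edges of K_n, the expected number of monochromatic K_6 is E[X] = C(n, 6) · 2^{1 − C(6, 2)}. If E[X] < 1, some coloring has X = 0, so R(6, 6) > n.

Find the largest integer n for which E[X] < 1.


We need C(n, 6) · 2^{1 − 15} < 1, i.e. C(n, 6) < 2^{15 − 1} = 16384.
Check values of n near the boundary:
  n = 12: C(12, 6) = 924; 924 < 16384? YES
  n = 13: C(13, 6) = 1716; 1716 < 16384? YES
  n = 14: C(14, 6) = 3003; 3003 < 16384? YES
  n = 15: C(15, 6) = 5005; 5005 < 16384? YES
  n = 16: C(16, 6) = 8008; 8008 < 16384? YES
  n = 17: C(17, 6) = 12376; 12376 < 16384? YES
  n = 18: C(18, 6) = 18564; 18564 < 16384? NO
The largest n with C(n, 6) < 16384 is n = 17 (where E[X] = 1547/2048 ≈ 0.7553711). Hence R(6, 6) > 17, i.e. R(6, 6) ≥ 18.

Largest n = 17; hence R(6, 6) > 17.


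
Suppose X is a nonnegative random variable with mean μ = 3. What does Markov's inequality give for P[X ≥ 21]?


μ = E[X] = 3, a = 21.
Markov: P[X ≥ 21] ≤ μ/a = (3)/21 = 1/7.
Numerically: ≈ 0.14286.
(Since a = 21 > μ = 3.00000, the bound 1/7 is < 1 and informative.)

P[X ≥ 21] ≤ 1/7 ≈ 0.14286.


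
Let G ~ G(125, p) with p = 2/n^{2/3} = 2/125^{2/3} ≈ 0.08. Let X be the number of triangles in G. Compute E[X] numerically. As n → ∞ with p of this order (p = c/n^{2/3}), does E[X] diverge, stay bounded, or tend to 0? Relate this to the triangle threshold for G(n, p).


Number of potential triangles: C(125, 3) = 317750.
Each occurs with probability p³ ≈ (0.08)³ ≈ 5.12000000e-04.
By linearity: E[X] = C(125, 3)·p³ ≈ 317750 · 5.12000000e-04 ≈ 162.688000.
Since α = 2/3 < 1, p = c/n^{2/3} ≫ 1/n is above the triangle threshold p ~ 1/n. Asymptotically E[X] ~ (c³/6)·n^{3(1−α)} = (2³/6)·n^{1} → ∞; triangles are abundant w.h.p.

E[X] ≈ 162.688000; in regime p = Θ(1/n^{2/3}) E[X] diverges (above the triangle threshold p ~ 1/n).


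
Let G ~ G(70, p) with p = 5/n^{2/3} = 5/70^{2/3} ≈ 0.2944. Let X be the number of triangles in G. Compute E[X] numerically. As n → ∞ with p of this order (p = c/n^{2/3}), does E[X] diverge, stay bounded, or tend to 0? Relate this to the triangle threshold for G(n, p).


Number of potential triangles: C(70, 3) = 54740.
Each occurs with probability p³ ≈ (0.2944)³ ≈ 2.551020e-02.
By linearity: E[X] = C(70, 3)·p³ ≈ 54740 · 2.551020e-02 ≈ 1396.4286.
Since α = 2/3 < 1, p = c/n^{2/3} ≫ 1/n is above the triangle threshold p ~ 1/n. Asymptotically E[X] ~ (c³/6)·n^{3(1−α)} = (5³/6)·n^{1} → ∞; triangles are abundant w.h.p.

E[X] ≈ 1396.4286; in regime p = Θ(1/n^{2/3}) E[X] diverges (above the triangle threshold p ~ 1/n).


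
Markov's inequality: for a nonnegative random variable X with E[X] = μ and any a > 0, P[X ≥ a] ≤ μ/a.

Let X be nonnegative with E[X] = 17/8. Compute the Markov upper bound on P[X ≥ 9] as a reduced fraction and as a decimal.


μ = E[X] = 17/8, a = 9.
Markov: P[X ≥ 9] ≤ μ/a = (17/8)/9 = 17/72.
Numerically: ≈ 0.2361.
(Since a = 9 > μ = 2.1250, the bound 17/72 is < 1 and informative.)

P[X ≥ 9] ≤ 17/72 ≈ 0.2361.


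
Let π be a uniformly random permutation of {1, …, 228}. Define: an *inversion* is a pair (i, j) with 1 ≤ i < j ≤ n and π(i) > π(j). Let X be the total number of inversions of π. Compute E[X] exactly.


Write X = Σ X_I over the C(228, 2) = 25878 pairs i < j, with X_I the indicator of one inversion.
There are 25878 indicators.
For each fixed pair i < j, the values π(i) and π(j) are two distinct elements of {1, …, 228} in uniformly random order; by symmetry P[π(i) > π(j)] = 1/2.
By linearity: E[X] = 25878 · (1/2) = C(228, 2) · (1/2) = 25878/2 = 12939 ≈ 12939.00000.

E[X] = 12939 = 12939.00000.


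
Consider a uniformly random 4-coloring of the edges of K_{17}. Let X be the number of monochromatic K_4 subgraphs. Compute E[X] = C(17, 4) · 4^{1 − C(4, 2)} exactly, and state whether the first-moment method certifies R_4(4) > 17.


E[X] = C(17, 4) · 4^{1 − 6} = 2380 · 4^{−5} = 2380/1024.
As a reduced fraction: E[X] = 595/256 ≈ 2.3242188.
Is E[X] < 1? NO.
Since E[X] ≥ 1, the first-moment bound is inconclusive at n = 17; it does NOT by itself certify R_4(4) > 17.

E[X] = 595/256 ≈ 2.3242188; E[X] ≥ 1; first-moment method inconclusive here.


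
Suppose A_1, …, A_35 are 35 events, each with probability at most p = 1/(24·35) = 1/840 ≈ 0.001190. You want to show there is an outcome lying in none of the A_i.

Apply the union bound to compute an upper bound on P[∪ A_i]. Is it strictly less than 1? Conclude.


Union bound: P[∪_{i=1}^{35} A_i] ≤ Σ_i P[A_i] ≤ 35·p = 35·(1/840) = 1/24.
Numerically: 1/24 ≈ 0.041667.
Is 1/24 < 1? YES.
Since P[∪ A_i] ≤ 1/24 < 1, the complement has P[∩ A_i^c] ≥ 1 − 1/24 = 23/24 > 0, so some outcome avoids every A_i.

35·p = 1/24 ≈ 0.041667; existence CERTIFIED by the union bound.


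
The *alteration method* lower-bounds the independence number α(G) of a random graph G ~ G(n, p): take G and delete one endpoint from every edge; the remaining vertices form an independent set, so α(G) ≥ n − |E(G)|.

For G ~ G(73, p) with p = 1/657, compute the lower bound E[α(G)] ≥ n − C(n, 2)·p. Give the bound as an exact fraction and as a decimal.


E[|E(G)|] = C(73, 2)·p = 2628 · (1/657) = 4.
E[α(G)] ≥ n − E[|E(G)|] = 73 − 4 = 69.
Numerically: ≈ 69.0000.
(This is only a lower bound; the true E[α(G)] may be larger.)

E[α(G)] ≥ 69 ≈ 69.0000.


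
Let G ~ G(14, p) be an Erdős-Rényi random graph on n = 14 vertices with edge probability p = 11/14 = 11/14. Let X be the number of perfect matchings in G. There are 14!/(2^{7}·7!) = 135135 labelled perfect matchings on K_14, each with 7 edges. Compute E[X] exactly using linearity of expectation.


K_14 has 14!/(2^{7}·7!) = 135135 labelled perfect matchings.
For each such perfect matching H, let X_H = 1 if all 7 edges of H are present in G. Then P[X_H = 1] = p^{7} = (11/14)^{7} = 19487171/105413504.
By linearity: E[X] = Σ_H E[X_H] = 135135 · p^{7} = 135135 · 19487171/105413504 = 376199836155/15059072.
Numerically: E[X] ≈ 24981.6.

E[X] = 135135 · (11/14)^{7} = 376199836155/15059072 ≈ 24981.6.


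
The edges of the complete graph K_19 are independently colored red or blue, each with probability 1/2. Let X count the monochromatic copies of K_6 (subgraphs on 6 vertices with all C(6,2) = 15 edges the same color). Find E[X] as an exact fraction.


Let X = Σ_S X_S over the C(19, 6) = 27132 subsets S of size 6, where X_S = 1 if the K_6 on S is monochromatic.
For a fixed S, the K_6 on S has C(6, 2) = 15 edges. P[all 15 edges red] = (1/2)^15, and likewise for blue, so P[monochromatic] = 2·(1/2)^15 = 2^{1 − 15} = 1/16384.
By linearity: E[X] = C(19, 6) · 2^{1 − 15} = 27132 · 1/16384 = 6783/4096.
Numerically: E[X] ≈ 1.6560.

E[X] = C(19,6)·2^(1−C(6,2)) = 6783/4096 ≈ 1.6560.


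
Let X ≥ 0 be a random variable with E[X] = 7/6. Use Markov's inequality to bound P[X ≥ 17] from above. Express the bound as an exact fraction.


μ = E[X] = 7/6, a = 17.
Markov: P[X ≥ 17] ≤ μ/a = (7/6)/17 = 7/102.
Numerically: ≈ 0.06863.
(Since a = 17 > μ = 1.16667, the bound 7/102 is < 1 and informative.)

P[X ≥ 17] ≤ 7/102 ≈ 0.06863.


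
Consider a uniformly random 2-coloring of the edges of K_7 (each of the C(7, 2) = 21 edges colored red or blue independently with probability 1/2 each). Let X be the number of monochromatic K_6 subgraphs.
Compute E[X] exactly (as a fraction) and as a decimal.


Let X = Σ_S X_S over the C(7, 6) = 7 subsets S of size 6, where X_S = 1 if the K_6 on S is monochromatic.
For a fixed S, the K_6 on S has C(6, 2) = 15 edges. P[all 15 edges red] = (1/2)^15, and likewise for blue, so P[monochromatic] = 2·(1/2)^15 = 2^{1 − 15} = 1/16384.
By linearity: E[X] = C(7, 6) · 2^{1 − 15} = 7 · 1/16384 = 7/16384.
Numerically: E[X] ≈ 0.00043.

E[X] = C(7,6)·2^(1−C(6,2)) = 7/16384 ≈ 0.00043.


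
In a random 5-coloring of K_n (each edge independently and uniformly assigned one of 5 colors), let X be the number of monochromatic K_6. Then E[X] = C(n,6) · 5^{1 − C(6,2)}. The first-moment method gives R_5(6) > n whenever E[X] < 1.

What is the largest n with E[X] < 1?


We need C(n, 6) · 5^{1 − 15} < 1, i.e. C(n, 6) < 5^{15 − 1} = 6103515625.
Check values of n near the boundary:
  n = 127: C(127, 6) = 5169379425; 5169379425 < 6103515625? YES
  n = 128: C(128, 6) = 5423611200; 5423611200 < 6103515625? YES
  n = 129: C(129, 6) = 5688177600; 5688177600 < 6103515625? YES
  n = 130: C(130, 6) = 5963412000; 5963412000 < 6103515625? YES
  n = 131: C(131, 6) = 6249655776; 6249655776 < 6103515625? NO
The largest n with C(n, 6) < 6103515625 is n = 130 (where E[X] = 47707296/48828125 ≈ 0.97705). Hence R_5(6) > 130, i.e. R_5(6) ≥ 131.

Largest n = 130; hence R_5(6) > 130.


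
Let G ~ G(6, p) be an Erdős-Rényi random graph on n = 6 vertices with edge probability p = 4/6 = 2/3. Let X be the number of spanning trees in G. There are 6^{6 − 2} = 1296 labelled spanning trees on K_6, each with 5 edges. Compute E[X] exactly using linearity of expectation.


K_6 has 6^{6 − 2} = 1296 labelled spanning trees.
For each such spanning tree H, let X_H = 1 if all 5 edges of H are present in G. Then P[X_H = 1] = p^{5} = (2/3)^{5} = 32/243.
By linearity: E[X] = Σ_H E[X_H] = 1296 · p^{5} = 1296 · 32/243 = 512/3.
Numerically: E[X] ≈ 170.67.

E[X] = 1296 · (2/3)^{5} = 512/3 ≈ 170.67.


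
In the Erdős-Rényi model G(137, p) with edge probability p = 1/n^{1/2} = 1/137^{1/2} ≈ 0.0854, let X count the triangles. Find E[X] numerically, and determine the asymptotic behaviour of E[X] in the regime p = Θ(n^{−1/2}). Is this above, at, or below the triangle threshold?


Number of potential triangles: C(137, 3) = 419220.
Each occurs with probability p³ ≈ (0.0854)³ ≈ 6.23619e-04.
By linearity: E[X] = C(137, 3)·p³ ≈ 419220 · 6.23619e-04 ≈ 261.433.
Since α = 1/2 < 1, p = c/n^{1/2} ≫ 1/n is above the triangle threshold p ~ 1/n. Asymptotically E[X] ~ (c³/6)·n^{3(1−α)} = (1³/6)·n^{1.5} → ∞; triangles are abundant w.h.p.

E[X] ≈ 261.433; in regime p = Θ(1/n^{1/2}) E[X] diverges (above the triangle threshold p ~ 1/n).


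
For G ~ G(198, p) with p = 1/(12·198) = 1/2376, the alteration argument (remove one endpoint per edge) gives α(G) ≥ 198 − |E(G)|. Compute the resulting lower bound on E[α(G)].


E[|E(G)|] = C(198, 2)·p = 19503 · (1/2376) = 197/24.
E[α(G)] ≥ n − E[|E(G)|] = 198 − 197/24 = 4555/24.
Numerically: ≈ 189.7917.
(This is only a lower bound; the true E[α(G)] may be larger.)

E[α(G)] ≥ 4555/24 ≈ 189.7917.


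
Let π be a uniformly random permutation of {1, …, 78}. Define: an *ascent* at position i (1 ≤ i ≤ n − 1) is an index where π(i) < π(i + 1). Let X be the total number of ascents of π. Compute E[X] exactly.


Write X = Σ X_I over i = 1, …, 77, with X_I the indicator of one ascent.
There are 77 indicators.
For each fixed i, the pair (π(i), π(i+1)) is a uniformly random ordered pair of distinct values from {1, …, 78}; by symmetry P[π(i) < π(i+1)] = 1/2.
By linearity: E[X] = 77 · (1/2) = (78 − 1) · (1/2) = 77/2 ≈ 38.500.

E[X] = 77/2 = 38.500.


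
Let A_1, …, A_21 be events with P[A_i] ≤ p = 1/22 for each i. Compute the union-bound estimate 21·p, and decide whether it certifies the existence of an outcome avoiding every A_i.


Union bound: P[∪_{i=1}^{21} A_i] ≤ Σ_i P[A_i] ≤ 21·p = 21·(1/22) = 21/22.
Numerically: 21/22 ≈ 0.955.
Is 21/22 < 1? YES.
Since P[∪ A_i] ≤ 21/22 < 1, the complement has P[∩ A_i^c] ≥ 1 − 21/22 = 1/22 > 0, so some outcome avoids every A_i.

21·p = 21/22 ≈ 0.955; existence CERTIFIED by the union bound.


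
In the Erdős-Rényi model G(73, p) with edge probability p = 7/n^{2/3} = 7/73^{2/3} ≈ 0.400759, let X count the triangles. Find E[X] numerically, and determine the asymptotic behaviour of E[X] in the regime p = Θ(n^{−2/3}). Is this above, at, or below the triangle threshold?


Number of potential triangles: C(73, 3) = 62196.
Each occurs with probability p³ ≈ (0.400759)³ ≈ 6.43647964e-02.
By linearity: E[X] = C(73, 3)·p³ ≈ 62196 · 6.43647964e-02 ≈ 4003.232877.
Since α = 2/3 < 1, p = c/n^{2/3} ≫ 1/n is above the triangle threshold p ~ 1/n. Asymptotically E[X] ~ (c³/6)·n^{3(1−α)} = (7³/6)·n^{1} → ∞; triangles are abundant w.h.p.

E[X] ≈ 4003.232877; in regime p = Θ(1/n^{2/3}) E[X] diverges (above the triangle threshold p ~ 1/n).


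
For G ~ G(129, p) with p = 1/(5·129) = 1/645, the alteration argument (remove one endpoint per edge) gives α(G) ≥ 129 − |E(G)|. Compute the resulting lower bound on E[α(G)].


E[|E(G)|] = C(129, 2)·p = 8256 · (1/645) = 64/5.
E[α(G)] ≥ n − E[|E(G)|] = 129 − 64/5 = 581/5.
Numerically: ≈ 116.20000.
(This is only a lower bound; the true E[α(G)] may be larger.)

E[α(G)] ≥ 581/5 ≈ 116.20000.


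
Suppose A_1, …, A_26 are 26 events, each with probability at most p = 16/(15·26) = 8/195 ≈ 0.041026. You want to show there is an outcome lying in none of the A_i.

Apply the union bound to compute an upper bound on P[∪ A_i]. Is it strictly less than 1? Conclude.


Union bound: P[∪_{i=1}^{26} A_i] ≤ Σ_i P[A_i] ≤ 26·p = 26·(8/195) = 16/15.
Numerically: 16/15 ≈ 1.066667.
Is 16/15 < 1? NO.
Since the bound 16/15 is ≥ 1, the union bound is uninformative here; it does NOT by itself certify existence.

26·p = 16/15 ≈ 1.066667; existence NOT certified by the union bound.


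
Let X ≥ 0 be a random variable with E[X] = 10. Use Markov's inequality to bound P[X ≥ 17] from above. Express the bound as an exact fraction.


μ = E[X] = 10, a = 17.
Markov: P[X ≥ 17] ≤ μ/a = (10)/17 = 10/17.
Numerically: ≈ 0.588235.
(Since a = 17 > μ = 10.000000, the bound 10/17 is < 1 and informative.)

P[X ≥ 17] ≤ 10/17 ≈ 0.588235.


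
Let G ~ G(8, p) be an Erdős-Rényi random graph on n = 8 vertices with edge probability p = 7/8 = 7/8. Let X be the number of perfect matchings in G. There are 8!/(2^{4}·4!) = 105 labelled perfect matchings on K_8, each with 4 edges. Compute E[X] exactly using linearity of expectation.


K_8 has 8!/(2^{4}·4!) = 105 labelled perfect matchings.
For each such perfect matching H, let X_H = 1 if all 4 edges of H are present in G. Then P[X_H = 1] = p^{4} = (7/8)^{4} = 2401/4096.
Summing the indicators: E[X] = Σ_H E[X_H] = 105 · p^{4} = 105 · 2401/4096 = 252105/4096.
Numerically: E[X] ≈ 61.5491.

E[X] = 105 · (7/8)^{4} = 252105/4096 ≈ 61.5491.


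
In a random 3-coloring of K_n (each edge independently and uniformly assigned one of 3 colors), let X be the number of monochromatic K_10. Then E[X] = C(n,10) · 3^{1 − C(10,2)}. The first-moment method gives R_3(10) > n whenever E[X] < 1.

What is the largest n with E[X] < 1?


We need C(n, 10) · 3^{1 − 45} < 1, i.e. C(n, 10) < 3^{45 − 1} = 984770902183611232881.
Check values of n near the boundary:
  n = 572: C(572, 10) = 954640815642161682606; 954640815642161682606 < 984770902183611232881? YES
  n = 573: C(573, 10) = 971597135635805762226; 971597135635805762226 < 984770902183611232881? YES
  n = 574: C(574, 10) = 988824035203816502691; 988824035203816502691 < 984770902183611232881? NO
The largest n with C(n, 10) < 984770902183611232881 is n = 573 (where E[X] = 35985079097622435638/36472996377170786403 ≈ 0.986623). Hence R_3(10) > 573, i.e. R_3(10) ≥ 574.

Largest n = 573; hence R_3(10) > 573.


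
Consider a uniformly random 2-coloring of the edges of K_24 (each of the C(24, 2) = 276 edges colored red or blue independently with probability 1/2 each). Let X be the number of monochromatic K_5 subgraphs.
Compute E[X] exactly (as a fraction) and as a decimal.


Let X = Σ_S X_S over the C(24, 5) = 42504 subsets S of size 5, where X_S = 1 if the K_5 on S is monochromatic.
For a fixed S, the K_5 on S has C(5, 2) = 10 edges. P[all 10 edges red] = (1/2)^10, and likewise for blue, so P[monochromatic] = 2·(1/2)^10 = 2^{1 − 10} = 1/512.
By linearity: E[X] = C(24, 5) · 2^{1 − 10} = 42504 · 1/512 = 5313/64.
Numerically: E[X] ≈ 83.015625.

E[X] = C(24,5)·2^(1−C(5,2)) = 5313/64 ≈ 83.015625.


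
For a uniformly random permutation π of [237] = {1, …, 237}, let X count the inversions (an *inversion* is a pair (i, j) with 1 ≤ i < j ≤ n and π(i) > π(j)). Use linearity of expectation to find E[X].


Write X = Σ X_I over the C(237, 2) = 27966 pairs i < j, with X_I the indicator of one inversion.
There are 27966 indicators.
For each fixed pair i < j, the values π(i) and π(j) are two distinct elements of {1, …, 237} in uniformly random order; by symmetry P[π(i) > π(j)] = 1/2.
By linearity: E[X] = 27966 · (1/2) = C(237, 2) · (1/2) = 27966/2 = 13983 ≈ 13983.00000.

E[X] = 13983 = 13983.00000.


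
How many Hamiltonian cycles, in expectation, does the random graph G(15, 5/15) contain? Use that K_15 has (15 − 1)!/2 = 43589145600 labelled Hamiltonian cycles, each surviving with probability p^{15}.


K_15 has (15 − 1)!/2 = 43589145600 labelled Hamiltonian cycles.
For each such Hamiltonian cycle H, let X_H = 1 if all 15 edges of H are present in G. Then P[X_H = 1] = p^{15} = (1/3)^{15} = 1/14348907.
By linearity: E[X] = Σ_H E[X_H] = 43589145600 · p^{15} = 43589145600 · 1/14348907 = 179379200/59049.
Numerically: E[X] ≈ 3.04e+03.

E[X] = 43589145600 · (1/3)^{15} = 179379200/59049 ≈ 3.04e+03.


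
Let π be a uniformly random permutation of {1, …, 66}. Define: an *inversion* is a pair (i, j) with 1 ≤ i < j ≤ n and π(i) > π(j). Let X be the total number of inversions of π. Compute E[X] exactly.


Write X = Σ X_I over the C(66, 2) = 2145 pairs i < j, with X_I the indicator of one inversion.
There are 2145 indicators.
For each fixed pair i < j, the values π(i) and π(j) are two distinct elements of {1, …, 66} in uniformly random order; by symmetry P[π(i) > π(j)] = 1/2.
By linearity: E[X] = 2145 · (1/2) = C(66, 2) · (1/2) = 2145/2 = 2145/2 ≈ 1072.500000.

E[X] = 2145/2 = 1072.500000.


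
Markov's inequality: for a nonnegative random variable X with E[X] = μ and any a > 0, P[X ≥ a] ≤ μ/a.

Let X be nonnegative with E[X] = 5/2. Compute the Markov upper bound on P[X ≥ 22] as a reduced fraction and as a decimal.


μ = E[X] = 5/2, a = 22.
Markov: P[X ≥ 22] ≤ μ/a = (5/2)/22 = 5/44.
Numerically: ≈ 0.11364.
(Since a = 22 > μ = 2.50000, the bound 5/44 is < 1 and informative.)

P[X ≥ 22] ≤ 5/44 ≈ 0.11364.


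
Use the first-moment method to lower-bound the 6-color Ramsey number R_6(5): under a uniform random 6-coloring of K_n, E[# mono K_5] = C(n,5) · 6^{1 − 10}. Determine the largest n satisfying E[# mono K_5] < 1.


We need C(n, 5) · 6^{1 − 10} < 1, i.e. C(n, 5) < 6^{10 − 1} = 10077696.
Check values of n near the boundary:
  n = 63: C(63, 5) = 7028847; 7028847 < 10077696? YES
  n = 64: C(64, 5) = 7624512; 7624512 < 10077696? YES
  n = 65: C(65, 5) = 8259888; 8259888 < 10077696? YES
  n = 66: C(66, 5) = 8936928; 8936928 < 10077696? YES
  n = 67: C(67, 5) = 9657648; 9657648 < 10077696? YES
  n = 68: C(68, 5) = 10424128; 10424128 < 10077696? NO
  n = 69: C(69, 5) = 11238513; 11238513 < 10077696? NO
  n = 70: C(70, 5) = 12103014; 12103014 < 10077696? NO
The largest n with C(n, 5) < 10077696 is n = 67 (where E[X] = 67067/69984 ≈ 0.958). Hence R_6(5) > 67, i.e. R_6(5) ≥ 68.

Largest n = 67; hence R_6(5) > 67.


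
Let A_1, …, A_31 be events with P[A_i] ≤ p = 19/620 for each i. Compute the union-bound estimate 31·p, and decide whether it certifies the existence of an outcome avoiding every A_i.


Union bound: P[∪_{i=1}^{31} A_i] ≤ Σ_i P[A_i] ≤ 31·p = 31·(19/620) = 19/20.
Numerically: 19/20 ≈ 0.9500000.
Is 19/20 < 1? YES.
Since P[∪ A_i] ≤ 19/20 < 1, the complement has P[∩ A_i^c] ≥ 1 − 19/20 = 1/20 > 0, so some outcome avoids every A_i.

31·p = 19/20 ≈ 0.9500000; existence CERTIFIED by the union bound.


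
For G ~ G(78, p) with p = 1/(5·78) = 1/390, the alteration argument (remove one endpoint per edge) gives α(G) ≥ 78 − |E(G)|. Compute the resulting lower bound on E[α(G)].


E[|E(G)|] = C(78, 2)·p = 3003 · (1/390) = 77/10.
E[α(G)] ≥ n − E[|E(G)|] = 78 − 77/10 = 703/10.
Numerically: ≈ 70.300000.
(This is only a lower bound; the true E[α(G)] may be larger.)

E[α(G)] ≥ 703/10 ≈ 70.300000.


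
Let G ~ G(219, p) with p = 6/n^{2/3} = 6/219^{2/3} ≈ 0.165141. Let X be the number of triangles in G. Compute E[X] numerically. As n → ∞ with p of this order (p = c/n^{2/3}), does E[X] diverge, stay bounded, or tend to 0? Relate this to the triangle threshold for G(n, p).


Number of potential triangles: C(219, 3) = 1726669.
Each occurs with probability p³ ≈ (0.165141)³ ≈ 4.50365922e-03.
By linearity: E[X] = C(219, 3)·p³ ≈ 1726669 · 4.50365922e-03 ≈ 7776.328767.
Since α = 2/3 < 1, p = c/n^{2/3} ≫ 1/n is above the triangle threshold p ~ 1/n. Asymptotically E[X] ~ (c³/6)·n^{3(1−α)} = (6³/6)·n^{1} → ∞; triangles are abundant w.h.p.

E[X] ≈ 7776.328767; in regime p = Θ(1/n^{2/3}) E[X] diverges (above the triangle threshold p ~ 1/n).


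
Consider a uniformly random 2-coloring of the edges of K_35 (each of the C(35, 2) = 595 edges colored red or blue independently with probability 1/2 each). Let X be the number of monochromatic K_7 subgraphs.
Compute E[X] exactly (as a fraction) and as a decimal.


Let X = Σ_S X_S over the C(35, 7) = 6724520 subsets S of size 7, where X_S = 1 if the K_7 on S is monochromatic.
For a fixed S, the K_7 on S has C(7, 2) = 21 edges. P[all 21 edges red] = (1/2)^21, and likewise for blue, so P[monochromatic] = 2·(1/2)^21 = 2^{1 − 21} = 1/1048576.
Summing: E[X] = C(35, 7) · 2^{1 − 21} = 6724520 · 1/1048576 = 840565/131072.
Numerically: E[X] ≈ 6.413.

E[X] = C(35,7)·2^(1−C(7,2)) = 840565/131072 ≈ 6.413.


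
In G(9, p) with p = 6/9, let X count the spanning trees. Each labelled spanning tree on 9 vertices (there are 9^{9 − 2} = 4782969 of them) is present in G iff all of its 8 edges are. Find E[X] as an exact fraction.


K_9 has 9^{9 − 2} = 4782969 labelled spanning trees.
For each such spanning tree H, let X_H = 1 if all 8 edges of H are present in G. Then P[X_H = 1] = p^{8} = (2/3)^{8} = 256/6561.
By linearity of expectation: E[X] = Σ_H E[X_H] = 4782969 · p^{8} = 4782969 · 256/6561 = 186624.
Numerically: E[X] ≈ 186624.

E[X] = 4782969 · (2/3)^{8} = 186624 ≈ 186624.


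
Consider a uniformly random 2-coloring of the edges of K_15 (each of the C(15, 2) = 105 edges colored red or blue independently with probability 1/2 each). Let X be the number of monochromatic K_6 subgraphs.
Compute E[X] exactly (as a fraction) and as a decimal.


Let X = Σ_S X_S over the C(15, 6) = 5005 subsets S of size 6, where X_S = 1 if the K_6 on S is monochromatic.
For a fixed S, the K_6 on S has C(6, 2) = 15 edges. P[all 15 edges red] = (1/2)^15, and likewise for blue, so P[monochromatic] = 2·(1/2)^15 = 2^{1 − 15} = 1/16384.
Summing: E[X] = C(15, 6) · 2^{1 − 15} = 5005 · 1/16384 = 5005/16384.
Numerically: E[X] ≈ 0.305481.

E[X] = C(15,6)·2^(1−C(6,2)) = 5005/16384 ≈ 0.305481.


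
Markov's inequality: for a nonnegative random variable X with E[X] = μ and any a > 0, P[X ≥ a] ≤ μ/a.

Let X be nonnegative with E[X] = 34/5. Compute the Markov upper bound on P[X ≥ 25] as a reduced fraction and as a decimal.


μ = E[X] = 34/5, a = 25.
Markov: P[X ≥ 25] ≤ μ/a = (34/5)/25 = 34/125.
Numerically: ≈ 0.272000.
(Since a = 25 > μ = 6.800000, the bound 34/125 is < 1 and informative.)

P[X ≥ 25] ≤ 34/125 ≈ 0.272000.


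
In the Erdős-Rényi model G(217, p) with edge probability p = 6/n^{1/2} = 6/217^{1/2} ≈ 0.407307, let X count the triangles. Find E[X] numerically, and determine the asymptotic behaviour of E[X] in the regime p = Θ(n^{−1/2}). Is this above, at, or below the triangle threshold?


Number of potential triangles: C(217, 3) = 1679580.
Each occurs with probability p³ ≈ (0.407307)³ ≈ 6.75715919e-02.
By linearity: E[X] = C(217, 3)·p³ ≈ 1679580 · 6.75715919e-02 ≈ 113491.894300.
Since α = 1/2 < 1, p = c/n^{1/2} ≫ 1/n is above the triangle threshold p ~ 1/n. Asymptotically E[X] ~ (c³/6)·n^{3(1−α)} = (6³/6)·n^{1.5} → ∞; triangles are abundant w.h.p.

E[X] ≈ 113491.894300; in regime p = Θ(1/n^{1/2}) E[X] diverges (above the triangle threshold p ~ 1/n).


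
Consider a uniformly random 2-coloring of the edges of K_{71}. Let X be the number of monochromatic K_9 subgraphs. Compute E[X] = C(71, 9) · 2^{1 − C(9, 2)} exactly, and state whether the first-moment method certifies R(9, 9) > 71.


E[X] = C(71, 9) · 2^{1 − 36} = 74473879480 · 2^{−35} = 74473879480/34359738368.
As a reduced fraction: E[X] = 9309234935/4294967296 ≈ 2.1674752.
Is E[X] < 1? NO.
Since E[X] ≥ 1, the first-moment bound is inconclusive at n = 71; it does NOT by itself certify R(9, 9) > 71.

E[X] = 9309234935/4294967296 ≈ 2.1674752; E[X] ≥ 1; first-moment method inconclusive here.


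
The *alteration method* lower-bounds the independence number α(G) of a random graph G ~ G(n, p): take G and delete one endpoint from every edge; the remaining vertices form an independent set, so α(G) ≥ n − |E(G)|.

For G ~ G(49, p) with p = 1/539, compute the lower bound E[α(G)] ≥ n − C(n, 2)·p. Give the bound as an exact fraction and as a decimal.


E[|E(G)|] = C(49, 2)·p = 1176 · (1/539) = 24/11.
E[α(G)] ≥ n − E[|E(G)|] = 49 − 24/11 = 515/11.
Numerically: ≈ 46.818.
(This is only a lower bound; the true E[α(G)] may be larger.)

E[α(G)] ≥ 515/11 ≈ 46.818.


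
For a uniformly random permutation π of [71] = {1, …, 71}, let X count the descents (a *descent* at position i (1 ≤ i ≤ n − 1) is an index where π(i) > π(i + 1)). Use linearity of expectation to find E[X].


Write X = Σ X_I over i = 1, …, 70, with X_I the indicator of one descent.
There are 70 indicators.
For each fixed i, the pair (π(i), π(i+1)) is a uniformly random ordered pair of distinct values from {1, …, 71}; by symmetry P[π(i) > π(i+1)] = 1/2.
By linearity: E[X] = 70 · (1/2) = (71 − 1) · (1/2) = 35 ≈ 35.000000.

E[X] = 35 = 35.000000.


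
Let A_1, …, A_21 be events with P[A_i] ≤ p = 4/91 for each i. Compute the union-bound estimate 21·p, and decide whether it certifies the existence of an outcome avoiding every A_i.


Union bound: P[∪_{i=1}^{21} A_i] ≤ Σ_i P[A_i] ≤ 21·p = 21·(4/91) = 12/13.
Numerically: 12/13 ≈ 0.923.
Is 12/13 < 1? YES.
Since P[∪ A_i] ≤ 12/13 < 1, the complement has P[∩ A_i^c] ≥ 1 − 12/13 = 1/13 > 0, so some outcome avoids every A_i.

21·p = 12/13 ≈ 0.923; existence CERTIFIED by the union bound.


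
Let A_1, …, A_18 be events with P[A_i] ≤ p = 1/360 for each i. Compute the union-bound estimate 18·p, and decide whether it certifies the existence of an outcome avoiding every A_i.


Union bound: P[∪_{i=1}^{18} A_i] ≤ Σ_i P[A_i] ≤ 18·p = 18·(1/360) = 1/20.
Numerically: 1/20 ≈ 0.050000.
Is 1/20 < 1? YES.
Since P[∪ A_i] ≤ 1/20 < 1, the complement has P[∩ A_i^c] ≥ 1 − 1/20 = 19/20 > 0, so some outcome avoids every A_i.

18·p = 1/20 ≈ 0.050000; existence CERTIFIED by the union bound.


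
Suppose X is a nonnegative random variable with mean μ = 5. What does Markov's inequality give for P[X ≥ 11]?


μ = E[X] = 5, a = 11.
Markov: P[X ≥ 11] ≤ μ/a = (5)/11 = 5/11.
Numerically: ≈ 0.45455.
(Since a = 11 > μ = 5.00000, the bound 5/11 is < 1 and informative.)

P[X ≥ 11] ≤ 5/11 ≈ 0.45455.


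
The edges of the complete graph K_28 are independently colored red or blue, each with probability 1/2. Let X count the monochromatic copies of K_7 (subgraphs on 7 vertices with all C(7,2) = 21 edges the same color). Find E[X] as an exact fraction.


Let X = Σ_S X_S over the C(28, 7) = 1184040 subsets S of size 7, where X_S = 1 if the K_7 on S is monochromatic.
For a fixed S, the K_7 on S has C(7, 2) = 21 edges. P[all 21 edges red] = (1/2)^21, and likewise for blue, so P[monochromatic] = 2·(1/2)^21 = 2^{1 − 21} = 1/1048576.
By linearity: E[X] = C(28, 7) · 2^{1 − 21} = 1184040 · 1/1048576 = 148005/131072.
Numerically: E[X] ≈ 1.12919.

E[X] = C(28,7)·2^(1−C(7,2)) = 148005/131072 ≈ 1.12919.
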